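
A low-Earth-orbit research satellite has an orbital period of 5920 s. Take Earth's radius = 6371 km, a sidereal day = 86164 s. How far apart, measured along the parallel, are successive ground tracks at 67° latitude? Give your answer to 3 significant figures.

Node shift per orbit = (5920.0/86164) × 360° = 24.73°.
Equatorial spacing = 24.73 × 111.2 km/° = 2750 km.
At 67° latitude, spacing = 2750 × cos(67°) = 1075 km.

1070 km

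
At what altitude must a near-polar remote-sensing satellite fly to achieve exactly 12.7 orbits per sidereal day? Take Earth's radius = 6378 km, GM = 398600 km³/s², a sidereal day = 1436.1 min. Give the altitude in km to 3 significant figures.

Required period T = 86166 / 12.7 = 6784.7 s.
From T = 2π√(a³/μ): a = (μ T²/4π²)^(1/3) = (398600 × 6784.7² / 4π²)^(1/3) = 7746 km.
Altitude h = a − R = 7746 − 6378 = 1368 km.

1370 km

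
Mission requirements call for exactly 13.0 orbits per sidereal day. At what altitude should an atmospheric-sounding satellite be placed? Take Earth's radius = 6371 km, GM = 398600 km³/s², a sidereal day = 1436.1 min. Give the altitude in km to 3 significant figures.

Required period T = 86166 / 13.0 = 6628.2 s.
From T = 2π√(a³/μ): a = (μ T²/4π²)^(1/3) = (398600 × 6628.2² / 4π²)^(1/3) = 7626 km.
Altitude h = a − R = 7626 − 6371 = 1255 km.

1260 km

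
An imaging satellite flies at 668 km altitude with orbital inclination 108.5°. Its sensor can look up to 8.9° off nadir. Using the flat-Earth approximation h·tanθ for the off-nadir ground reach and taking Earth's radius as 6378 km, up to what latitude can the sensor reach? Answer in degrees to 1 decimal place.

72.4°

Retrograde orbit: the ground track reaches ±(180° − i) = ±(180 − 108.5) = ±71.5°.
Sensor half-swath on the ground ≈ 668·tan(8.9°) = 105 km = 0.94° of latitude.
Maximum observable latitude ≈ 71.5 + 0.94 = 72.4°.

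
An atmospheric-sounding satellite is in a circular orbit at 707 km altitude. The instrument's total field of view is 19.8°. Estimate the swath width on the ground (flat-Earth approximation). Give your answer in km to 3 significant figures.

247 km

Half-angle = 19.8°/2 = 9.9°.
Swath width ≈ 2h·tan(θ/2) = 2 × 707 × tan(9.9°) = 246.8 km.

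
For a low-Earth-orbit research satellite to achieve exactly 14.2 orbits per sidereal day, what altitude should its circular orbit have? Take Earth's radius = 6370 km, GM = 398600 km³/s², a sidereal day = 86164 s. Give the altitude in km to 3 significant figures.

Required period T = 86164 / 14.2 = 6067.9 s.
From T = 2π√(a³/μ): a = (μ T²/4π²)^(1/3) = (398600 × 6067.9² / 4π²)^(1/3) = 7190 km.
Altitude h = a − R = 7190 − 6370 = 820 km.

820 km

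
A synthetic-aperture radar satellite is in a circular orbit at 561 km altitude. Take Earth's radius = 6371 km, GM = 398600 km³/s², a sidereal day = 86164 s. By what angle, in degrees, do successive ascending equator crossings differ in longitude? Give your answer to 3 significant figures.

Semi-major axis a = 6371 + 561 = 6932 km. Period T = 2π√(a³/μ) = 2π√(6932³/398600) = 5743.8 s = 95.73 min.
During one orbit Earth rotates (5743.8 / 86164) × 360° = 24.00°.

24.0°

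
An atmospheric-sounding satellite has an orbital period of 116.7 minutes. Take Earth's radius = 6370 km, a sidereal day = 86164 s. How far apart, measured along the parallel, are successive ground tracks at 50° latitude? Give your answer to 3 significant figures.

T = 116.7 min = 7002.0 s.
Node shift per orbit = (7002.0/86164) × 360° = 29.25°.
Equatorial spacing = 29.25 × 111.2 km/° = 3252 km.
At 50° latitude, spacing = 3252 × cos(50°) = 2091 km.

2090 km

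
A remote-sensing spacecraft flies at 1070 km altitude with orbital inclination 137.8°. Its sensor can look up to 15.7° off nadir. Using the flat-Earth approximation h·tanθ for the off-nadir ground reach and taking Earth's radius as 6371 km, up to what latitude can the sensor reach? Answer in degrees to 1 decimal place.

Retrograde orbit: the ground track reaches ±(180° − i) = ±(180 − 137.8) = ±42.2°.
Sensor half-swath on the ground ≈ 1070·tan(15.7°) = 301 km = 2.70° of latitude.
Maximum observable latitude ≈ 42.2 + 2.70 = 44.9°.

44.9°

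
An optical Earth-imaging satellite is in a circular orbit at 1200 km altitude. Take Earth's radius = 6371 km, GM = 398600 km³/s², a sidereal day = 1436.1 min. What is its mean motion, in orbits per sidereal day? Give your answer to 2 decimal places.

Semi-major axis a = 6371 + 1200 = 7571 km. Period T = 2π√(a³/μ) = 2π√(7571³/398600) = 6556.0 s = 109.27 min.
Orbits per sidereal day = 86166 / 6556.0 = 13.143.

13.14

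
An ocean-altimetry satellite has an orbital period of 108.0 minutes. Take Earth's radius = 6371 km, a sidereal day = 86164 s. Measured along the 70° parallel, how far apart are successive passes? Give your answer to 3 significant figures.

T = 108.0 min = 6480.0 s.
Node shift per orbit = (6480.0/86164) × 360° = 27.07°.
Equatorial spacing = 27.07 × 111.2 km/° = 3010 km.
At 70° latitude, spacing = 3010 × cos(70°) = 1030 km.

1030 km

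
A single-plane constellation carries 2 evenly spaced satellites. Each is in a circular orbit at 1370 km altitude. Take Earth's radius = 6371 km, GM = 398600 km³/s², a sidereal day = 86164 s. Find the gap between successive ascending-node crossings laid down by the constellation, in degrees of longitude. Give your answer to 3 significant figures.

14.2°

Semi-major axis a = 6371 + 1370 = 7741 km. Period T = 2π√(a³/μ) = 2π√(7741³/398600) = 6778.1 s = 112.97 min.
Single-satellite node shift = (6778.1/86164) × 360° = 28.32°.
With 2 satellites evenly phased, successive equator crossings are 28.32/2 = 14.160° apart.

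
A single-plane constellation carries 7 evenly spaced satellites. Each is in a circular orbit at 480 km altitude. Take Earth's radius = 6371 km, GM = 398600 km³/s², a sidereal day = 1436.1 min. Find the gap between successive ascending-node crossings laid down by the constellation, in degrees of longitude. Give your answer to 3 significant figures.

Semi-major axis a = 6371 + 480 = 6851 km. Period T = 2π√(a³/μ) = 2π√(6851³/398600) = 5643.4 s = 94.06 min.
Single-satellite node shift = (5643.4/86166) × 360° = 23.58°.
With 7 satellites evenly phased, successive equator crossings are 23.58/7 = 3.368° apart.

3.37°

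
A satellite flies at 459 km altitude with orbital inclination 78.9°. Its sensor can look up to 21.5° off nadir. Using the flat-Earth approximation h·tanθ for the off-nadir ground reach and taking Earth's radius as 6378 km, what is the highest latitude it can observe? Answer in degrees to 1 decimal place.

For a prograde orbit the ground track reaches latitude ±i = ±78.9°.
Sensor half-swath on the ground ≈ 459·tan(21.5°) = 181 km = 1.62° of latitude.
Maximum observable latitude ≈ 78.9 + 1.62 = 80.5°.

80.5°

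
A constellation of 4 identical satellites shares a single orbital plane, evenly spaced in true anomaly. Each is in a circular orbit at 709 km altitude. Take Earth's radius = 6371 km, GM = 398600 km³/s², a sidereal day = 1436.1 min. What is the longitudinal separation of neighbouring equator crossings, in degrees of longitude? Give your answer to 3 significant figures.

Semi-major axis a = 6371 + 709 = 7080 km. Period T = 2π√(a³/μ) = 2π√(7080³/398600) = 5928.7 s = 98.81 min.
Single-satellite node shift = (5928.7/86166) × 360° = 24.77°.
With 4 satellites evenly phased, successive equator crossings are 24.77/4 = 6.193° apart.

6.19°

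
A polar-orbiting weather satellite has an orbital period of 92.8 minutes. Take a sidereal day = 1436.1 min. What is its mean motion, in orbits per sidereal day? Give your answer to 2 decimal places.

T = 92.8 min = 5568.0 s.
Orbits per sidereal day = 86166 / 5568.0 = 15.475.

15.48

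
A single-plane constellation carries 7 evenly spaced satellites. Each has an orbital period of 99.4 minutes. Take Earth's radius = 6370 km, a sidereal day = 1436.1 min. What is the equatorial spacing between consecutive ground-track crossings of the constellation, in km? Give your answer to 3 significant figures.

396 km

T = 99.4 min = 5964.0 s.
Single-satellite node shift = (5964.0/86166) × 360° = 24.92°.
With 7 satellites evenly phased, successive equator crossings are 24.92/7 = 3.560° apart.
That is 3.560 × 111.2 = 396 km at the equator.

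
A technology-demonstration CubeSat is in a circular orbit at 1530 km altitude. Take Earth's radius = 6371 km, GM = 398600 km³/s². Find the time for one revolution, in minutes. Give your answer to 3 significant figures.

116 min

Semi-major axis a = 6371 + 1530 = 7901 km. Period T = 2π√(a³/μ) = 2π√(7901³/398600) = 6989.3 s = 116.49 min.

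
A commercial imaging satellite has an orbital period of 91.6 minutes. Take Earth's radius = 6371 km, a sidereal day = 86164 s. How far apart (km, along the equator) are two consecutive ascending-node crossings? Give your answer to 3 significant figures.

T = 91.6 min = 5496.0 s.
During one orbit Earth rotates (5496.0 / 86164) × 360° = 22.96°.
At the equator that is 22.96° × (2π·6371/360) km/° = 22.96 × 111.2 = 2553 km.

2550 km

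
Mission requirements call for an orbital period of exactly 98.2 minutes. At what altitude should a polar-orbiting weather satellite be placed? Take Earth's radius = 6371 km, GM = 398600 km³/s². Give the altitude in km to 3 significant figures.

680 km

T = 98.2 min = 5892.0 s.
From T = 2π√(a³/μ): a = (μ T²/4π²)^(1/3) = (398600 × 5892.0² / 4π²)^(1/3) = 7051 km.
Altitude h = a − R = 7051 − 6371 = 680 km.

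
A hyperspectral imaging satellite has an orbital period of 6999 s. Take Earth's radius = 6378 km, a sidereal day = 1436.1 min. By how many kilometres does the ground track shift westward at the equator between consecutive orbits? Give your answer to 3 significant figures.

3260 km

During one orbit Earth rotates (6999.0 / 86166) × 360° = 29.24°.
At the equator that is 29.24° × (2π·6378/360) km/° = 29.24 × 111.3 = 3255 km.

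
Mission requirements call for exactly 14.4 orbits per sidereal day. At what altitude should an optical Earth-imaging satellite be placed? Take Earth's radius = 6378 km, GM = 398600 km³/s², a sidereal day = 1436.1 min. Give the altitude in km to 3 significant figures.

746 km

Required period T = 86166 / 14.4 = 5983.8 s.
From T = 2π√(a³/μ): a = (μ T²/4π²)^(1/3) = (398600 × 5983.8² / 4π²)^(1/3) = 7124 km.
Altitude h = a − R = 7124 − 6378 = 746 km.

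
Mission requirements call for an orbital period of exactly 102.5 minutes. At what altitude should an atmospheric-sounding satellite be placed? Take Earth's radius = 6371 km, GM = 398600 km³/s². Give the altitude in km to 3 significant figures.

884 km

T = 102.5 min = 6150.0 s.
From T = 2π√(a³/μ): a = (μ T²/4π²)^(1/3) = (398600 × 6150.0² / 4π²)^(1/3) = 7255 km.
Altitude h = a − R = 7255 − 6371 = 884 km.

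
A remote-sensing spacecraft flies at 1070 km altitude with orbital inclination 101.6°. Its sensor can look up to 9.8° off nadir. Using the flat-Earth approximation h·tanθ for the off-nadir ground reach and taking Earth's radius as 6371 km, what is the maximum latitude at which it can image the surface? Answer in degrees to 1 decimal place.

Retrograde orbit: the ground track reaches ±(180° − i) = ±(180 − 101.6) = ±78.4°.
Sensor half-swath on the ground ≈ 1070·tan(9.8°) = 185 km = 1.66° of latitude.
Maximum observable latitude ≈ 78.4 + 1.66 = 80.1°.

80.1°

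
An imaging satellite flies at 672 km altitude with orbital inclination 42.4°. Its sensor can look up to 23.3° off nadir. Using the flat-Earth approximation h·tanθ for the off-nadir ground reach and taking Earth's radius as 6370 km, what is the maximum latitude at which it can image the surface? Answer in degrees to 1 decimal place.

45.0°

For a prograde orbit the ground track reaches latitude ±i = ±42.4°.
Sensor half-swath on the ground ≈ 672·tan(23.3°) = 289 km = 2.60° of latitude.
Maximum observable latitude ≈ 42.4 + 2.60 = 45.0°.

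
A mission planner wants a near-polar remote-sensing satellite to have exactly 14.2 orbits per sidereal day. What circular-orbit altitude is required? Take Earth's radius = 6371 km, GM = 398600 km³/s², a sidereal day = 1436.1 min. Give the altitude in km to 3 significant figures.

Required period T = 86166 / 14.2 = 6068.0 s.
From T = 2π√(a³/μ): a = (μ T²/4π²)^(1/3) = (398600 × 6068.0² / 4π²)^(1/3) = 7190 km.
Altitude h = a − R = 7190 − 6371 = 819 km.

819 km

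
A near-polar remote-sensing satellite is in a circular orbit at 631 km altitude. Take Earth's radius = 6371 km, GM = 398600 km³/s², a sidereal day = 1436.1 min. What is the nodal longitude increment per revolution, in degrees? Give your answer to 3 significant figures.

24.4°

Semi-major axis a = 6371 + 631 = 7002 km. Period T = 2π√(a³/μ) = 2π√(7002³/398600) = 5831.0 s = 97.18 min.
During one orbit Earth rotates (5831.0 / 86166) × 360° = 24.36°.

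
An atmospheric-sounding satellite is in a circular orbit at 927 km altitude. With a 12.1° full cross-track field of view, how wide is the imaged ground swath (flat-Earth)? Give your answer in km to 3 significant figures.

Half-angle = 12.1°/2 = 6.05°.
Swath width ≈ 2h·tan(θ/2) = 2 × 927 × tan(6.05°) = 196.5 km.

196 km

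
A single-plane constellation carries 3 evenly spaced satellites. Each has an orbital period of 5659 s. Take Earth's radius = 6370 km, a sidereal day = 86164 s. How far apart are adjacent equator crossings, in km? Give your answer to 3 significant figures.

Single-satellite node shift = (5659.0/86164) × 360° = 23.64°.
With 3 satellites evenly phased, successive equator crossings are 23.64/3 = 7.881° apart.
That is 7.881 × 111.2 = 876 km at the equator.

876 km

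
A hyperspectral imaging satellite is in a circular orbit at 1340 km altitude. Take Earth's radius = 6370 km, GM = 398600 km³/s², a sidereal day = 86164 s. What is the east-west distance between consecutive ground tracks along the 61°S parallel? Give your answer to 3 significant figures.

1520 km

Semi-major axis a = 6370 + 1340 = 7710 km. Period T = 2π√(a³/μ) = 2π√(7710³/398600) = 6737.4 s = 112.29 min.
Node shift per orbit = (6737.4/86164) × 360° = 28.15°.
Equatorial spacing = 28.15 × 111.2 km/° = 3130 km.
At 61° latitude, spacing = 3130 × cos(61°) = 1517 km.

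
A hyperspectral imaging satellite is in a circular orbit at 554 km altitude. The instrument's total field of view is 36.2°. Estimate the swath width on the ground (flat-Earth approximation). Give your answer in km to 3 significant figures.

362 km

Half-angle = 36.2°/2 = 18.1°.
Swath width ≈ 2h·tan(θ/2) = 2 × 554 × tan(18.1°) = 362.2 km.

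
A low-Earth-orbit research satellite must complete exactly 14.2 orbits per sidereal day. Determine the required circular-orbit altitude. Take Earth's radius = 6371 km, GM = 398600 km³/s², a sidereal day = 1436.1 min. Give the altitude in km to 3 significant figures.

819 km

Required period T = 86166 / 14.2 = 6068.0 s.
From T = 2π√(a³/μ): a = (μ T²/4π²)^(1/3) = (398600 × 6068.0² / 4π²)^(1/3) = 7190 km.
Altitude h = a − R = 7190 − 6371 = 819 km.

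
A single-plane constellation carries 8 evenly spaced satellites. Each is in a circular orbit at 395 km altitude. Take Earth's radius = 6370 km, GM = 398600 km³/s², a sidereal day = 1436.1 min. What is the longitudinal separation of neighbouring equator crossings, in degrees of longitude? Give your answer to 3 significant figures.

Semi-major axis a = 6370 + 395 = 6765 km. Period T = 2π√(a³/μ) = 2π√(6765³/398600) = 5537.5 s = 92.29 min.
Single-satellite node shift = (5537.5/86166) × 360° = 23.14°.
With 8 satellites evenly phased, successive equator crossings are 23.14/8 = 2.892° apart.

2.89°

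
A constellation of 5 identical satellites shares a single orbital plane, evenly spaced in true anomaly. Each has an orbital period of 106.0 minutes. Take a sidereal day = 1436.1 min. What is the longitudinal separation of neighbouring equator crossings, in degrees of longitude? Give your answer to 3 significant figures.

T = 106.0 min = 6360.0 s.
Single-satellite node shift = (6360.0/86166) × 360° = 26.57°.
With 5 satellites evenly phased, successive equator crossings are 26.57/5 = 5.314° apart.

5.31°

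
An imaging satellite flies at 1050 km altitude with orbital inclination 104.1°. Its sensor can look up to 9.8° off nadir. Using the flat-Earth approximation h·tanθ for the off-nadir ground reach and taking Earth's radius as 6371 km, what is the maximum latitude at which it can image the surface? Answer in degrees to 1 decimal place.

77.5°

Retrograde orbit: the ground track reaches ±(180° − i) = ±(180 − 104.1) = ±75.9°.
Sensor half-swath on the ground ≈ 1050·tan(9.8°) = 181 km = 1.63° of latitude.
Maximum observable latitude ≈ 75.9 + 1.63 = 77.5°.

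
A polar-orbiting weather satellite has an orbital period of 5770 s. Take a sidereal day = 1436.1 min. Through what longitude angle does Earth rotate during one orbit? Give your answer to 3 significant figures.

During one orbit Earth rotates (5770.0 / 86166) × 360° = 24.11°.

24.1°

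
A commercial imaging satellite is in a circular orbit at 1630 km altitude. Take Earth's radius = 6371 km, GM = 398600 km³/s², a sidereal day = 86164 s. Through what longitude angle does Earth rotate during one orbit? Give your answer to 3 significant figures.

Semi-major axis a = 6371 + 1630 = 8001 km. Period T = 2π√(a³/μ) = 2π√(8001³/398600) = 7122.4 s = 118.71 min.
During one orbit Earth rotates (7122.4 / 86164) × 360° = 29.76°.

29.8°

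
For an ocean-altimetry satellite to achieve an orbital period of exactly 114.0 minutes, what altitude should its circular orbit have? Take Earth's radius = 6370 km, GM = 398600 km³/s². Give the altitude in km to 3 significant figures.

T = 114.0 min = 6840.0 s.
From T = 2π√(a³/μ): a = (μ T²/4π²)^(1/3) = (398600 × 6840.0² / 4π²)^(1/3) = 7788 km.
Altitude h = a − R = 7788 − 6370 = 1418 km.

1420 km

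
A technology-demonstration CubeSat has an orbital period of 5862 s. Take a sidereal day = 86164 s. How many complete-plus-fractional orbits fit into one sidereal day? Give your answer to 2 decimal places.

Orbits per sidereal day = 86164 / 5862.0 = 14.699.

14.70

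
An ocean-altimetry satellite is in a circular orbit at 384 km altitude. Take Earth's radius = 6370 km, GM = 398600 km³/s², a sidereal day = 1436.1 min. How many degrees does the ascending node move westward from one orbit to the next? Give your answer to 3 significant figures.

23.1°

Semi-major axis a = 6370 + 384 = 6754 km. Period T = 2π√(a³/μ) = 2π√(6754³/398600) = 5524.0 s = 92.07 min.
During one orbit Earth rotates (5524.0 / 86166) × 360° = 23.08°.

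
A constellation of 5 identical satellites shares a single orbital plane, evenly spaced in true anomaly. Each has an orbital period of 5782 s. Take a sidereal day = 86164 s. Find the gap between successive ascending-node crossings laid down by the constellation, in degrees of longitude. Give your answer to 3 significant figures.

4.83°

Single-satellite node shift = (5782.0/86164) × 360° = 24.16°.
With 5 satellites evenly phased, successive equator crossings are 24.16/5 = 4.832° apart.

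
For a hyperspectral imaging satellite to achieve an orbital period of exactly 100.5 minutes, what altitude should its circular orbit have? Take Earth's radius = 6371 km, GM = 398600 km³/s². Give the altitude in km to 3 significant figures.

789 km

T = 100.5 min = 6030.0 s.
From T = 2π√(a³/μ): a = (μ T²/4π²)^(1/3) = (398600 × 6030.0² / 4π²)^(1/3) = 7160 km.
Altitude h = a − R = 7160 − 6371 = 789 km.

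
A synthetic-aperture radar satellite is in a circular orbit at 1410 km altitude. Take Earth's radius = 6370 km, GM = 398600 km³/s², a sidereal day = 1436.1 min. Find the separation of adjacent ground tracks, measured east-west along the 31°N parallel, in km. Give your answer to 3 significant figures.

Semi-major axis a = 6370 + 1410 = 7780 km. Period T = 2π√(a³/μ) = 2π√(7780³/398600) = 6829.4 s = 113.82 min.
Node shift per orbit = (6829.4/86166) × 360° = 28.53°.
Equatorial spacing = 28.53 × 111.2 km/° = 3172 km.
At 31° latitude, spacing = 3172 × cos(31°) = 2719 km.

2720 km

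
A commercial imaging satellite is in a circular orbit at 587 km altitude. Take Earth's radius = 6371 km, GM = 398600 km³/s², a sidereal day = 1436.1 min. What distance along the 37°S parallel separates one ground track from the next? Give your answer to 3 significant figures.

Semi-major axis a = 6371 + 587 = 6958 km. Period T = 2π√(a³/μ) = 2π√(6958³/398600) = 5776.1 s = 96.27 min.
Node shift per orbit = (5776.1/86166) × 360° = 24.13°.
Equatorial spacing = 24.13 × 111.2 km/° = 2683 km.
At 37° latitude, spacing = 2683 × cos(37°) = 2143 km.

2140 km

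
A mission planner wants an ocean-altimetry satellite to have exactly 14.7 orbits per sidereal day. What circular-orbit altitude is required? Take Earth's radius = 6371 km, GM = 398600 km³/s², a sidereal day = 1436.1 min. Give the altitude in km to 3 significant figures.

655 km

Required period T = 86166 / 14.7 = 5861.6 s.
From T = 2π√(a³/μ): a = (μ T²/4π²)^(1/3) = (398600 × 5861.6² / 4π²)^(1/3) = 7026 km.
Altitude h = a − R = 7026 − 6371 = 655 km.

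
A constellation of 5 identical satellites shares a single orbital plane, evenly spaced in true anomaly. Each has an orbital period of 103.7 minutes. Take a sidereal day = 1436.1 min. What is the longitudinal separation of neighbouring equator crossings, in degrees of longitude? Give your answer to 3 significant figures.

5.20°

T = 103.7 min = 6222.0 s.
Single-satellite node shift = (6222.0/86166) × 360° = 26.00°.
With 5 satellites evenly phased, successive equator crossings are 26.00/5 = 5.199° apart.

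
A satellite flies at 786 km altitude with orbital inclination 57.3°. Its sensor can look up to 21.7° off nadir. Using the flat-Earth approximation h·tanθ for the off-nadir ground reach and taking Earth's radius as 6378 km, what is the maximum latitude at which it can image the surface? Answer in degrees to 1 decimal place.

For a prograde orbit the ground track reaches latitude ±i = ±57.3°.
Sensor half-swath on the ground ≈ 786·tan(21.7°) = 313 km = 2.81° of latitude.
Maximum observable latitude ≈ 57.3 + 2.81 = 60.1°.

60.1°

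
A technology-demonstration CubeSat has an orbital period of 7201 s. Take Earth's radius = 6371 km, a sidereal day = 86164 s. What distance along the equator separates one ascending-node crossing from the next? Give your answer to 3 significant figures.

During one orbit Earth rotates (7201.0 / 86164) × 360° = 30.09°.
At the equator that is 30.09° × (2π·6371/360) km/° = 30.09 × 111.2 = 3345 km.

3350 km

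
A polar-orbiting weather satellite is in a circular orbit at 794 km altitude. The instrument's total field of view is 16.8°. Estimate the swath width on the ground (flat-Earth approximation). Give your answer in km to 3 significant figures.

234 km

Half-angle = 16.8°/2 = 8.4°.
Swath width ≈ 2h·tan(θ/2) = 2 × 794 × tan(8.4°) = 234.5 km.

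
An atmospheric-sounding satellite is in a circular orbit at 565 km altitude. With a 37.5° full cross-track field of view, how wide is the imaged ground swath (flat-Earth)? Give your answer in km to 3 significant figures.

Half-angle = 37.5°/2 = 18.75°.
Swath width ≈ 2h·tan(θ/2) = 2 × 565 × tan(18.75°) = 383.6 km.

384 km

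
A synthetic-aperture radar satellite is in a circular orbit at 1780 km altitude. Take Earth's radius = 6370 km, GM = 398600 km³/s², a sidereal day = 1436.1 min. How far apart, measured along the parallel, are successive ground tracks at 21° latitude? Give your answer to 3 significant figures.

3180 km

Semi-major axis a = 6370 + 1780 = 8150 km. Period T = 2π√(a³/μ) = 2π√(8150³/398600) = 7322.3 s = 122.04 min.
Node shift per orbit = (7322.3/86166) × 360° = 30.59°.
Equatorial spacing = 30.59 × 111.2 km/° = 3401 km.
At 21° latitude, spacing = 3401 × cos(21°) = 3175 km.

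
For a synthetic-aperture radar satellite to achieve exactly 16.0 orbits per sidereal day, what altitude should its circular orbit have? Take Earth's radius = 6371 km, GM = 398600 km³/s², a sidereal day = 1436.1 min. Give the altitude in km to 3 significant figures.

Required period T = 86166 / 16.0 = 5385.4 s.
From T = 2π√(a³/μ): a = (μ T²/4π²)^(1/3) = (398600 × 5385.4² / 4π²)^(1/3) = 6641 km.
Altitude h = a − R = 6641 − 6371 = 270 km.

270 km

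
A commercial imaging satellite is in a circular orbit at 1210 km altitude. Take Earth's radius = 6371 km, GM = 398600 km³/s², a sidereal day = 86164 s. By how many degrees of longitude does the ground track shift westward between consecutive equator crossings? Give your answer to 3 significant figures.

Semi-major axis a = 6371 + 1210 = 7581 km. Period T = 2π√(a³/μ) = 2π√(7581³/398600) = 6569.0 s = 109.48 min.
During one orbit Earth rotates (6569.0 / 86164) × 360° = 27.45°.

27.4°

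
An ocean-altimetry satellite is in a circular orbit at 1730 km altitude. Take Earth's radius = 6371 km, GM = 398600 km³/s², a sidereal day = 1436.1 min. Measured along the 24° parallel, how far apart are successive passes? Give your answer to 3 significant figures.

3080 km

Semi-major axis a = 6371 + 1730 = 8101 km. Period T = 2π√(a³/μ) = 2π√(8101³/398600) = 7256.4 s = 120.94 min.
Node shift per orbit = (7256.4/86166) × 360° = 30.32°.
Equatorial spacing = 30.32 × 111.2 km/° = 3371 km.
At 24° latitude, spacing = 3371 × cos(24°) = 3080 km.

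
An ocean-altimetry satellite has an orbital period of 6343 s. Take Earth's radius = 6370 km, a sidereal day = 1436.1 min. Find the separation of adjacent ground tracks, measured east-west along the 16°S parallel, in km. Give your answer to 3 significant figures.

2830 km

Node shift per orbit = (6343.0/86166) × 360° = 26.50°.
Equatorial spacing = 26.50 × 111.2 km/° = 2946 km.
At 16° latitude, spacing = 2946 × cos(16°) = 2832 km.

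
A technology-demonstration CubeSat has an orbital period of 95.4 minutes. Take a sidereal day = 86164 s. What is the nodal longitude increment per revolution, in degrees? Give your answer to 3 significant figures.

T = 95.4 min = 5724.0 s.
During one orbit Earth rotates (5724.0 / 86164) × 360° = 23.92°.

23.9°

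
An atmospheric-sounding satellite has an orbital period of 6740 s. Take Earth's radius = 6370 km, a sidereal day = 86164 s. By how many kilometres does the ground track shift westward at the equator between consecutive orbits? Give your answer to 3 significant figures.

3130 km

During one orbit Earth rotates (6740.0 / 86164) × 360° = 28.16°.
At the equator that is 28.16° × (2π·6370/360) km/° = 28.16 × 111.2 = 3131 km.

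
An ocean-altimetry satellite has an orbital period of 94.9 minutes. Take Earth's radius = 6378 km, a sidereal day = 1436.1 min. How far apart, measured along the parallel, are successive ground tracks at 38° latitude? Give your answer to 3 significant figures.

2090 km

T = 94.9 min = 5694.0 s.
Node shift per orbit = (5694.0/86166) × 360° = 23.79°.
Equatorial spacing = 23.79 × 111.3 km/° = 2648 km.
At 38° latitude, spacing = 2648 × cos(38°) = 2087 km.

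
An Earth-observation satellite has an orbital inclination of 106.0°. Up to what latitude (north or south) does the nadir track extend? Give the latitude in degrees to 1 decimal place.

Retrograde orbit: the ground track reaches ±(180° − i) = ±(180 − 106.0) = ±74.0°.

74.0°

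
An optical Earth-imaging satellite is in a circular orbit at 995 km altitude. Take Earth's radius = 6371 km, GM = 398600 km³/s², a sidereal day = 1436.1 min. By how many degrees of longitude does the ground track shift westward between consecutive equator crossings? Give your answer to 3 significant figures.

Semi-major axis a = 6371 + 995 = 7366 km. Period T = 2π√(a³/μ) = 2π√(7366³/398600) = 6291.6 s = 104.86 min.
During one orbit Earth rotates (6291.6 / 86166) × 360° = 26.29°.

26.3°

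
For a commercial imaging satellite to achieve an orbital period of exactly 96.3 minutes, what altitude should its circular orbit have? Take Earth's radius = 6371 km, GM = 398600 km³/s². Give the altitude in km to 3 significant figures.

T = 96.3 min = 5778.0 s.
From T = 2π√(a³/μ): a = (μ T²/4π²)^(1/3) = (398600 × 5778.0² / 4π²)^(1/3) = 6959 km.
Altitude h = a − R = 6959 − 6371 = 588 km.

588 km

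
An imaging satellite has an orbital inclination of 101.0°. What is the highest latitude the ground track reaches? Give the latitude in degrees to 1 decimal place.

Retrograde orbit: the ground track reaches ±(180° − i) = ±(180 − 101.0) = ±79.0°.

79.0°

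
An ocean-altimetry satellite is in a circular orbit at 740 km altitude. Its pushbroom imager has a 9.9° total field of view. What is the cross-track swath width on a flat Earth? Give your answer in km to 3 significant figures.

Half-angle = 9.9°/2 = 4.95°.
Swath width ≈ 2h·tan(θ/2) = 2 × 740 × tan(4.95°) = 128.2 km.

128 km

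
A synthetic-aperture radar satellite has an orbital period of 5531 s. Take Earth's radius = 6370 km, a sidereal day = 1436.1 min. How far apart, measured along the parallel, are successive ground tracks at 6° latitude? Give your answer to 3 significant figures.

2560 km

Node shift per orbit = (5531.0/86166) × 360° = 23.11°.
Equatorial spacing = 23.11 × 111.2 km/° = 2569 km.
At 6° latitude, spacing = 2569 × cos(6°) = 2555 km.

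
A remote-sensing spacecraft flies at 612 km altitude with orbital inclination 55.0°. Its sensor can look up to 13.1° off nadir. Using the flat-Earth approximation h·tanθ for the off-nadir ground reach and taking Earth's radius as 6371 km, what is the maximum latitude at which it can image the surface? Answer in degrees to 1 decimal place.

For a prograde orbit the ground track reaches latitude ±i = ±55.0°.
Sensor half-swath on the ground ≈ 612·tan(13.1°) = 142 km = 1.28° of latitude.
Maximum observable latitude ≈ 55.0 + 1.28 = 56.3°.

56.3°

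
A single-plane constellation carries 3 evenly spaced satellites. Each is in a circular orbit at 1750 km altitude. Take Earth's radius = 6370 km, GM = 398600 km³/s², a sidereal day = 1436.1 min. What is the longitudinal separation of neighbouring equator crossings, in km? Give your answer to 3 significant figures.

Semi-major axis a = 6370 + 1750 = 8120 km. Period T = 2π√(a³/μ) = 2π√(8120³/398600) = 7281.9 s = 121.37 min.
Single-satellite node shift = (7281.9/86166) × 360° = 30.42°.
With 3 satellites evenly phased, successive equator crossings are 30.42/3 = 10.141° apart.
That is 10.141 × 111.2 = 1127 km at the equator.

1130 km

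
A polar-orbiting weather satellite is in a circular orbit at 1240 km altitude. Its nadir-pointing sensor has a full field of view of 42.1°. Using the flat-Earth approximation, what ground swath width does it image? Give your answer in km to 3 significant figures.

954 km

Half-angle = 42.1°/2 = 21.05°.
Swath width ≈ 2h·tan(θ/2) = 2 × 1240 × tan(21.05°) = 954.5 km.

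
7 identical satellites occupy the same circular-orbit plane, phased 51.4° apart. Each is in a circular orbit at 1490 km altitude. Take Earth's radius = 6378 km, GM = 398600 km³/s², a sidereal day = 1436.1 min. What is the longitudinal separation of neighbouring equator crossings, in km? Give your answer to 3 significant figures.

461 km

Semi-major axis a = 6378 + 1490 = 7868 km. Period T = 2π√(a³/μ) = 2π√(7868³/398600) = 6945.6 s = 115.76 min.
Single-satellite node shift = (6945.6/86166) × 360° = 29.02°.
With 7 satellites evenly phased, successive equator crossings are 29.02/7 = 4.145° apart.
That is 4.145 × 111.3 = 461 km at the equator.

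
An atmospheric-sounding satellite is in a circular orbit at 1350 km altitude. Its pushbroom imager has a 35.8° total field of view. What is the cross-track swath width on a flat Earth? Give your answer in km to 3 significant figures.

872 km

Half-angle = 35.8°/2 = 17.9°.
Swath width ≈ 2h·tan(θ/2) = 2 × 1350 × tan(17.9°) = 872.1 km.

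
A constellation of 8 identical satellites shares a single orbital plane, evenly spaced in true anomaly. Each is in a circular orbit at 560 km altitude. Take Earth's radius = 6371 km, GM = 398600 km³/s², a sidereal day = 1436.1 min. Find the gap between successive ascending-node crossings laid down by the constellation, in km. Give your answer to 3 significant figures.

333 km

Semi-major axis a = 6371 + 560 = 6931 km. Period T = 2π√(a³/μ) = 2π√(6931³/398600) = 5742.6 s = 95.71 min.
Single-satellite node shift = (5742.6/86166) × 360° = 23.99°.
With 8 satellites evenly phased, successive equator crossings are 23.99/8 = 2.999° apart.
That is 2.999 × 111.2 = 333 km at the equator.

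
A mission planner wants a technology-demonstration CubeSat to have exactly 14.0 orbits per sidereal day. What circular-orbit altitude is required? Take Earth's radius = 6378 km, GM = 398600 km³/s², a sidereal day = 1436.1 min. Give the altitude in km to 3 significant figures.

881 km

Required period T = 86166 / 14.0 = 6154.7 s.
From T = 2π√(a³/μ): a = (μ T²/4π²)^(1/3) = (398600 × 6154.7² / 4π²)^(1/3) = 7259 km.
Altitude h = a − R = 7259 − 6378 = 881 km.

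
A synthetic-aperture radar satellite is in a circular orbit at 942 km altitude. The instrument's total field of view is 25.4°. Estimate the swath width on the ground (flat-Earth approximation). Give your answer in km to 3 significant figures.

Half-angle = 25.4°/2 = 12.7°.
Swath width ≈ 2h·tan(θ/2) = 2 × 942 × tan(12.7°) = 424.6 km.

425 km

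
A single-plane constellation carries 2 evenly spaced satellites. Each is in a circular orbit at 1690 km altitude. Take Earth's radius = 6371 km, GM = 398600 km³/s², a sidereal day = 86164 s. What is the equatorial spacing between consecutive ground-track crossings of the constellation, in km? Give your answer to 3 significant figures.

1670 km

Semi-major axis a = 6371 + 1690 = 8061 km. Period T = 2π√(a³/μ) = 2π√(8061³/398600) = 7202.7 s = 120.04 min.
Single-satellite node shift = (7202.7/86164) × 360° = 30.09°.
With 2 satellites evenly phased, successive equator crossings are 30.09/2 = 15.047° apart.
That is 15.047 × 111.2 = 1673 km at the equator.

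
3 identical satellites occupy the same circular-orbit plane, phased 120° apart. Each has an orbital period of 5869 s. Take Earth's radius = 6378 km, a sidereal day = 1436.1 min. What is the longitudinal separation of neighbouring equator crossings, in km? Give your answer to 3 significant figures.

910 km

Single-satellite node shift = (5869.0/86166) × 360° = 24.52°.
With 3 satellites evenly phased, successive equator crossings are 24.52/3 = 8.174° apart.
That is 8.174 × 111.3 = 910 km at the equator.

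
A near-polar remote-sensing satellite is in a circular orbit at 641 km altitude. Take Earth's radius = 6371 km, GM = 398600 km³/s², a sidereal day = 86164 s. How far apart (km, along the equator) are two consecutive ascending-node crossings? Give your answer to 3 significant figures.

2710 km

Semi-major axis a = 6371 + 641 = 7012 km. Period T = 2π√(a³/μ) = 2π√(7012³/398600) = 5843.5 s = 97.39 min.
During one orbit Earth rotates (5843.5 / 86164) × 360° = 24.41°.
At the equator that is 24.41° × (2π·6371/360) km/° = 24.41 × 111.2 = 2715 km.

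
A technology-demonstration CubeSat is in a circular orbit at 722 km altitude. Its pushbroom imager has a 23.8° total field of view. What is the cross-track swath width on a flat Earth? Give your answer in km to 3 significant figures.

304 km

Half-angle = 23.8°/2 = 11.9°.
Swath width ≈ 2h·tan(θ/2) = 2 × 722 × tan(11.9°) = 304.3 km.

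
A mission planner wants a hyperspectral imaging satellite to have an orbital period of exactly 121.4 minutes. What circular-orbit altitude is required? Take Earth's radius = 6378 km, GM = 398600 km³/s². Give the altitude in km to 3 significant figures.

1740 km

T = 121.4 min = 7284.0 s.
From T = 2π√(a³/μ): a = (μ T²/4π²)^(1/3) = (398600 × 7284.0² / 4π²)^(1/3) = 8122 km.
Altitude h = a − R = 8122 − 6378 = 1744 km.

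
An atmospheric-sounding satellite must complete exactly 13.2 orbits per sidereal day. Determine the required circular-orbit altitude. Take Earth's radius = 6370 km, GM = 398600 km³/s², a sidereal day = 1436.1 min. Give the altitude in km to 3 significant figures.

Required period T = 86166 / 13.2 = 6527.7 s.
From T = 2π√(a³/μ): a = (μ T²/4π²)^(1/3) = (398600 × 6527.7² / 4π²)^(1/3) = 7549 km.
Altitude h = a − R = 7549 − 6370 = 1179 km.

1180 km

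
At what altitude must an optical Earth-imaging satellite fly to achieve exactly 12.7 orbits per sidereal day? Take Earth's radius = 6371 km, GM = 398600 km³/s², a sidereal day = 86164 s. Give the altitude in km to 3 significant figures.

1370 km

Required period T = 86164 / 12.7 = 6784.6 s.
From T = 2π√(a³/μ): a = (μ T²/4π²)^(1/3) = (398600 × 6784.6² / 4π²)^(1/3) = 7746 km.
Altitude h = a − R = 7746 − 6371 = 1375 km.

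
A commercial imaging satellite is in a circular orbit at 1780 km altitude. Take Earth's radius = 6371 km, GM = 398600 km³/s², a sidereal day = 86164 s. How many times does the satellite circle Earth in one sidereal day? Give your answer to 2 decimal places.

11.77

Semi-major axis a = 6371 + 1780 = 8151 km. Period T = 2π√(a³/μ) = 2π√(8151³/398600) = 7323.6 s = 122.06 min.
Orbits per sidereal day = 86164 / 7323.6 = 11.765.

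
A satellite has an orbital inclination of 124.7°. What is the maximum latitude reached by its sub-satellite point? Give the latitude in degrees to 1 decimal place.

55.3°

Retrograde orbit: the ground track reaches ±(180° − i) = ±(180 − 124.7) = ±55.3°.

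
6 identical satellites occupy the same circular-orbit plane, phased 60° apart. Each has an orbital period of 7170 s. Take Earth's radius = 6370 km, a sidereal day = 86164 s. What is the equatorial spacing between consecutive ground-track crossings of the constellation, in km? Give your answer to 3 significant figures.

Single-satellite node shift = (7170.0/86164) × 360° = 29.96°.
With 6 satellites evenly phased, successive equator crossings are 29.96/6 = 4.993° apart.
That is 4.993 × 111.2 = 555 km at the equator.

555 km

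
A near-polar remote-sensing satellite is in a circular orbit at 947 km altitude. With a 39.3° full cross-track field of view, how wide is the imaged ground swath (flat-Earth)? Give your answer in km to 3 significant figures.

Half-angle = 39.3°/2 = 19.65°.
Swath width ≈ 2h·tan(θ/2) = 2 × 947 × tan(19.65°) = 676.3 km.

676 km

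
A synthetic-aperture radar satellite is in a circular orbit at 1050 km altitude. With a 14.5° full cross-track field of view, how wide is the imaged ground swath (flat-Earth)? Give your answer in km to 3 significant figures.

Half-angle = 14.5°/2 = 7.25°.
Swath width ≈ 2h·tan(θ/2) = 2 × 1050 × tan(7.25°) = 267.2 km.

267 km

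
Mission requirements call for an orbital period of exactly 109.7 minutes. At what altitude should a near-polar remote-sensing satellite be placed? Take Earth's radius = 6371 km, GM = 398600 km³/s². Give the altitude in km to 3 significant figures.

T = 109.7 min = 6582.0 s.
From T = 2π√(a³/μ): a = (μ T²/4π²)^(1/3) = (398600 × 6582.0² / 4π²)^(1/3) = 7591 km.
Altitude h = a − R = 7591 − 6371 = 1220 km.

1220 km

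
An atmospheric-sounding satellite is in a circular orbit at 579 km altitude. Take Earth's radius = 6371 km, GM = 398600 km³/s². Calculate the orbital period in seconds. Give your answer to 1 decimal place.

Semi-major axis a = 6371 + 579 = 6950 km. Period T = 2π√(a³/μ) = 2π√(6950³/398600) = 5766.2 s = 96.10 min.

5766.2 seconds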